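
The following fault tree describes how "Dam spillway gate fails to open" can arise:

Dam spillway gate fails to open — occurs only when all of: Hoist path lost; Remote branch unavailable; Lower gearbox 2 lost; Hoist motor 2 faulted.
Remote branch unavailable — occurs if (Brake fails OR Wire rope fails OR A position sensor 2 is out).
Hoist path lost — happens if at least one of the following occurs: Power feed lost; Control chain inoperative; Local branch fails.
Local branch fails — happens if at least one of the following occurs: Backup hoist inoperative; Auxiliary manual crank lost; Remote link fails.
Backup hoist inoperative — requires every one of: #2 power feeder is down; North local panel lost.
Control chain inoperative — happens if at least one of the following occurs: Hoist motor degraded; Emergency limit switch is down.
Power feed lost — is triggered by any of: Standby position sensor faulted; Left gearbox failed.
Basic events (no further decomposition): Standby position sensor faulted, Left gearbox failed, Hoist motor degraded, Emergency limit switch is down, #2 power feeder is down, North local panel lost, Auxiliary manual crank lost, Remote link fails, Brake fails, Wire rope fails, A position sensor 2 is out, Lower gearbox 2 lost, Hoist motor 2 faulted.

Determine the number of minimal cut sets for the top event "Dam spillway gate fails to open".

Power feed lost [OR]: union of children's cut sets → 2 cut set(s).
Control chain inoperative [OR]: union of children's cut sets → 2 cut set(s).
Backup hoist inoperative [AND]: one cut set from each child combined → 1 × 1 = 1 cut set(s).
Local branch fails [OR]: union of children's cut sets → 3 cut set(s).
Hoist path lost [OR]: union of children's cut sets → 7 cut set(s).
Remote branch unavailable [OR]: union of children's cut sets → 3 cut set(s).
Dam spillway gate fails to open [AND]: one cut set from each child combined → 7 × 3 × 1 × 1 = 21 cut set(s).

21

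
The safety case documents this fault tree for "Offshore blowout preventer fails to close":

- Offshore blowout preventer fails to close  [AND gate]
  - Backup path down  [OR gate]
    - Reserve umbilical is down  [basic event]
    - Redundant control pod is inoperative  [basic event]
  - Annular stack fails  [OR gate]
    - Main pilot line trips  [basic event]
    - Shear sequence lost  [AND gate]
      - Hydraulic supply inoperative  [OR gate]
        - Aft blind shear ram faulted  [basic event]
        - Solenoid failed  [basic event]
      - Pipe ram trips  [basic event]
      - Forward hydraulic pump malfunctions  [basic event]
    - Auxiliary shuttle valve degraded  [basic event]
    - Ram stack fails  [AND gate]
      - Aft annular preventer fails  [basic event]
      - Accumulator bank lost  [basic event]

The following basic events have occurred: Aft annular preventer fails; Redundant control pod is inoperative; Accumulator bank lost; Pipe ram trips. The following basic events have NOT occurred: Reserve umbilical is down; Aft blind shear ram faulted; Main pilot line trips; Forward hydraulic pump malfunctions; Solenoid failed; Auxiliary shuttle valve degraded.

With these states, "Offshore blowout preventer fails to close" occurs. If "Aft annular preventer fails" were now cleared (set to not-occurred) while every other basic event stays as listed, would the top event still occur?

Counterfactual: set "Aft annular preventer fails" to not occurred.
Backup path down [OR]: Reserve umbilical is down=not, Redundant control pod is inoperative=occurs → at least one input occurs → occurs.
Hydraulic supply inoperative [OR]: Aft blind shear ram faulted=not, Solenoid failed=not → no input occurs → does not occur.
Shear sequence lost [AND]: Hydraulic supply inoperative=not, Pipe ram trips=occurs, Forward hydraulic pump malfunctions=not → not all inputs occur → does not occur.
Ram stack fails [AND]: Aft annular preventer fails=not, Accumulator bank lost=occurs → not all inputs occur → does not occur.
Annular stack fails [OR]: Main pilot line trips=not, Shear sequence lost=not, Auxiliary shuttle valve degraded=not, Ram stack fails=not → no input occurs → does not occur.
Offshore blowout preventer fails to close [AND]: Backup path down=occurs, Annular stack fails=not → not all inputs occur → does not occur.

No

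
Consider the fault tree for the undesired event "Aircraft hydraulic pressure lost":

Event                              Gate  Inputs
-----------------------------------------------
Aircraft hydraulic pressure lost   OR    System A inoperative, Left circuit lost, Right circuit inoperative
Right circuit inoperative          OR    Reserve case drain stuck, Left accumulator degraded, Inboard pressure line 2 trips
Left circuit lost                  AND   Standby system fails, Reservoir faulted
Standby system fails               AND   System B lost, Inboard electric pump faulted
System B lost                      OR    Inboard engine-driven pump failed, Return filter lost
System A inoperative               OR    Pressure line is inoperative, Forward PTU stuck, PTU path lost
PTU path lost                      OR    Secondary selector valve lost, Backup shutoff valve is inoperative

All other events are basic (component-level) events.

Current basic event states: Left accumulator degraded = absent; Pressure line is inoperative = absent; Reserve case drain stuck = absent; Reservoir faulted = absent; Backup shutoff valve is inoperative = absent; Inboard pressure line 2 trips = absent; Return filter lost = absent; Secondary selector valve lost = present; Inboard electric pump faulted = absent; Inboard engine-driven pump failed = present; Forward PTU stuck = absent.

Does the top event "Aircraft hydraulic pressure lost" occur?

PTU path lost [OR]: Secondary selector valve lost=occurs, Backup shutoff valve is inoperative=not → at least one input occurs → occurs.
System A inoperative [OR]: Pressure line is inoperative=not, Forward PTU stuck=not, PTU path lost=occurs → at least one input occurs → occurs.
System B lost [OR]: Inboard engine-driven pump failed=occurs, Return filter lost=not → at least one input occurs → occurs.
Standby system fails [AND]: System B lost=occurs, Inboard electric pump faulted=not → not all inputs occur → does not occur.
Left circuit lost [AND]: Standby system fails=not, Reservoir faulted=not → not all inputs occur → does not occur.
Right circuit inoperative [OR]: Reserve case drain stuck=not, Left accumulator degraded=not, Inboard pressure line 2 trips=not → no input occurs → does not occur.
Aircraft hydraulic pressure lost [OR]: System A inoperative=occurs, Left circuit lost=not, Right circuit inoperative=not → at least one input occurs → occurs.

Yes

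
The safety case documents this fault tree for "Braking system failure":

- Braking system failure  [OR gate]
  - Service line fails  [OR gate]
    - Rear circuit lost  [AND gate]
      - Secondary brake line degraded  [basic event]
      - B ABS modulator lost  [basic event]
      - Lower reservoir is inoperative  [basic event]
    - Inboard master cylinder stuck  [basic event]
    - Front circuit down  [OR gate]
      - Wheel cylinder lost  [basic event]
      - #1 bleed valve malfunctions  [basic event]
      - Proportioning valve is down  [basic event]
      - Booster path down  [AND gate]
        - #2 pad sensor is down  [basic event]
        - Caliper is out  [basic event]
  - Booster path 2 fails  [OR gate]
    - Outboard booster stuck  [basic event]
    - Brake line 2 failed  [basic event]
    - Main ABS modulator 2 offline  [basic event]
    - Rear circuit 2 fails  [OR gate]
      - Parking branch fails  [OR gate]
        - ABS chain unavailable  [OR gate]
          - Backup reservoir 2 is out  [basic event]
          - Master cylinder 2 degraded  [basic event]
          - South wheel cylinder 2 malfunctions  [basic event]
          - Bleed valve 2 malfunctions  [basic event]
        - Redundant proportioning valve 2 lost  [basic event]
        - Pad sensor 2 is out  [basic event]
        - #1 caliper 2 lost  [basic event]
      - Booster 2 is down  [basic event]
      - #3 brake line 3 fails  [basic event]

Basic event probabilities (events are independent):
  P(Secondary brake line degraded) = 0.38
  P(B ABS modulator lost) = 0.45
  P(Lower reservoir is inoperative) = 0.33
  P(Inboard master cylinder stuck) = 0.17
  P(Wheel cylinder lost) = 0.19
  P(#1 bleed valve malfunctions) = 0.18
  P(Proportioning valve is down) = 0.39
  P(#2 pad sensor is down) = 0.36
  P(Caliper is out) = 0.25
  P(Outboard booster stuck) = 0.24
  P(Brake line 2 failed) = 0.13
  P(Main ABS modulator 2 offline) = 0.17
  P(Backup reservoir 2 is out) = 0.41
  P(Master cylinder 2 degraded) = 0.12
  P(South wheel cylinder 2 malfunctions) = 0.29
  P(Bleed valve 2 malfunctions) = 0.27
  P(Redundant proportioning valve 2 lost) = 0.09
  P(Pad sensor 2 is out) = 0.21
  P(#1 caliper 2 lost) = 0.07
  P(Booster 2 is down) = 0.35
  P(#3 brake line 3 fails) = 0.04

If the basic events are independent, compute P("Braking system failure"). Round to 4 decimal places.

P(Rear circuit lost) [AND] = 0.38 × 0.45 × 0.33 = 0.056430
P(Booster path down) [AND] = 0.36 × 0.25 = 0.090000
P(Front circuit down) [OR] = 1 − (1−0.19) × (1−0.18) × (1−0.39) × (1−0.090000) = 0.631303
P(Service line fails) [OR] = 1 − (1−0.056430) × (1−0.17) × (1−0.631303) = 0.711250
P(ABS chain unavailable) [OR] = 1 − (1−0.41) × (1−0.12) × (1−0.29) × (1−0.27) = 0.730899
P(Parking branch fails) [OR] = 1 − (1−0.730899) × (1−0.09) × (1−0.21) × (1−0.07) = 0.820085
P(Rear circuit 2 fails) [OR] = 1 − (1−0.820085) × (1−0.35) × (1−0.04) = 0.887733
P(Booster path 2 fails) [OR] = 1 − (1−0.24) × (1−0.13) × (1−0.17) × (1−0.887733) = 0.938388
P(Braking system failure) [OR] = 1 − (1−0.711250) × (1−0.938388) = 0.982210
Rounded to 4 decimal places: P(Braking system failure) ≈ 0.9822.

0.9822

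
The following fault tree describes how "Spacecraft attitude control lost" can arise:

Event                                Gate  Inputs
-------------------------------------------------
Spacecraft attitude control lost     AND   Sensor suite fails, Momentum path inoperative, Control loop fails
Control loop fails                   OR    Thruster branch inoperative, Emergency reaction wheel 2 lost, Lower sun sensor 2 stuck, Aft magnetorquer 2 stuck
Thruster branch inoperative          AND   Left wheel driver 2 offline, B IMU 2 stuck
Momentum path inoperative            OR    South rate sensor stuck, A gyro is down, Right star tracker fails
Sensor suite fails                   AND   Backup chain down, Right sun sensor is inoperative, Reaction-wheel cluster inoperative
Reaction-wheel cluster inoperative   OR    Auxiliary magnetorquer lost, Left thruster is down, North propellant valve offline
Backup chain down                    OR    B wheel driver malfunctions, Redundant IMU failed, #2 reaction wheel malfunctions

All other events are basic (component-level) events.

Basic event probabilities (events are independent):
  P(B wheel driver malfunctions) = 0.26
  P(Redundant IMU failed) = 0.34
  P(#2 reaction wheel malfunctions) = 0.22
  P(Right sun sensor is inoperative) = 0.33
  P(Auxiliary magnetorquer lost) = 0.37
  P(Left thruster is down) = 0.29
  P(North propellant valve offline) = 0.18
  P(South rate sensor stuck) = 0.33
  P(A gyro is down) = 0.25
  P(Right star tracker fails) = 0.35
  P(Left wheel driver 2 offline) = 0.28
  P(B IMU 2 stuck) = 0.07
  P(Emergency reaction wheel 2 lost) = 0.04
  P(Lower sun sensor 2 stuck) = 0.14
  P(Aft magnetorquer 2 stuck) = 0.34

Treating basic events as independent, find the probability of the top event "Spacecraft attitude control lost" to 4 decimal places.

0.0406

P(Backup chain down) [OR] = 1 − (1−0.26) × (1−0.34) × (1−0.22) = 0.619048
P(Reaction-wheel cluster inoperative) [OR] = 1 − (1−0.37) × (1−0.29) × (1−0.18) = 0.633214
P(Sensor suite fails) [AND] = 0.619048 × 0.33 × 0.633214 = 0.129357
P(Momentum path inoperative) [OR] = 1 − (1−0.33) × (1−0.25) × (1−0.35) = 0.673375
P(Thruster branch inoperative) [AND] = 0.28 × 0.07 = 0.019600
P(Control loop fails) [OR] = 1 − (1−0.019600) × (1−0.04) × (1−0.14) × (1−0.34) = 0.465784
P(Spacecraft attitude control lost) [AND] = 0.129357 × 0.673375 × 0.465784 = 0.040572
Rounded to 4 decimal places: P(Spacecraft attitude control lost) ≈ 0.0406.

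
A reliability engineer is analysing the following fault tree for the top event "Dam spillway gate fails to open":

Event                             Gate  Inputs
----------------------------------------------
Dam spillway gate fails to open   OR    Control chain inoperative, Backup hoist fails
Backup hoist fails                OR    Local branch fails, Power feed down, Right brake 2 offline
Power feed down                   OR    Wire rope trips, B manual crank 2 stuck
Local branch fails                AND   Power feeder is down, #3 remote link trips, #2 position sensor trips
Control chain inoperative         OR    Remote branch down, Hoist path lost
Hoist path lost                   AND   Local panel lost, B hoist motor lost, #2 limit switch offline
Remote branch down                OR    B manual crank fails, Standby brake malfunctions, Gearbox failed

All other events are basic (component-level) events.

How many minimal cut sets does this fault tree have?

8

Remote branch down [OR]: union of children's cut sets → 3 cut set(s).
Hoist path lost [AND]: one cut set from each child combined → 1 × 1 × 1 = 1 cut set(s).
Control chain inoperative [OR]: union of children's cut sets → 4 cut set(s).
Local branch fails [AND]: one cut set from each child combined → 1 × 1 × 1 = 1 cut set(s).
Power feed down [OR]: union of children's cut sets → 2 cut set(s).
Backup hoist fails [OR]: union of children's cut sets → 4 cut set(s).
Dam spillway gate fails to open [OR]: union of children's cut sets → 8 cut set(s).
Minimal cut sets: {B manual crank fails}; {Standby brake malfunctions}; {Gearbox failed}; {#2 limit switch offline, B hoist motor lost, Local panel lost}; {#2 position sensor trips, #3 remote link trips, Power feeder is down}; {Wire rope trips}; {B manual crank 2 stuck}; {Right brake 2 offline}.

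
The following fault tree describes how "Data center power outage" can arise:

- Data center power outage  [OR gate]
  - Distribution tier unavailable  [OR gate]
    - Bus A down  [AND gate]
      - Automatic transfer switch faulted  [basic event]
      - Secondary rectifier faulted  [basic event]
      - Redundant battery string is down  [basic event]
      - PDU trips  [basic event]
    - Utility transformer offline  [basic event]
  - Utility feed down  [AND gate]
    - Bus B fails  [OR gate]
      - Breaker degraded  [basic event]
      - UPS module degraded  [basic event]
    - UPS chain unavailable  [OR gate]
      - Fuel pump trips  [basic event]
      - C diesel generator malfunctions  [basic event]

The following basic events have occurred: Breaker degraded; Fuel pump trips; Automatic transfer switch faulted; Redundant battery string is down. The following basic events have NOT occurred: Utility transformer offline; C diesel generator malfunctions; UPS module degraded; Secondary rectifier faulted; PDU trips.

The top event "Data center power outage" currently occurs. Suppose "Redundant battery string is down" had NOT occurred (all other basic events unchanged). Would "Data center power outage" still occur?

Counterfactual: set "Redundant battery string is down" to not occurred.
Bus A down [AND]: Automatic transfer switch faulted=occurs, Secondary rectifier faulted=not, Redundant battery string is down=not, PDU trips=not → not all inputs occur → does not occur.
Distribution tier unavailable [OR]: Bus A down=not, Utility transformer offline=not → no input occurs → does not occur.
Bus B fails [OR]: Breaker degraded=occurs, UPS module degraded=not → at least one input occurs → occurs.
UPS chain unavailable [OR]: Fuel pump trips=occurs, C diesel generator malfunctions=not → at least one input occurs → occurs.
Utility feed down [AND]: Bus B fails=occurs, UPS chain unavailable=occurs → all inputs occur → occurs.
Data center power outage [OR]: Distribution tier unavailable=not, Utility feed down=occurs → at least one input occurs → occurs.

Yes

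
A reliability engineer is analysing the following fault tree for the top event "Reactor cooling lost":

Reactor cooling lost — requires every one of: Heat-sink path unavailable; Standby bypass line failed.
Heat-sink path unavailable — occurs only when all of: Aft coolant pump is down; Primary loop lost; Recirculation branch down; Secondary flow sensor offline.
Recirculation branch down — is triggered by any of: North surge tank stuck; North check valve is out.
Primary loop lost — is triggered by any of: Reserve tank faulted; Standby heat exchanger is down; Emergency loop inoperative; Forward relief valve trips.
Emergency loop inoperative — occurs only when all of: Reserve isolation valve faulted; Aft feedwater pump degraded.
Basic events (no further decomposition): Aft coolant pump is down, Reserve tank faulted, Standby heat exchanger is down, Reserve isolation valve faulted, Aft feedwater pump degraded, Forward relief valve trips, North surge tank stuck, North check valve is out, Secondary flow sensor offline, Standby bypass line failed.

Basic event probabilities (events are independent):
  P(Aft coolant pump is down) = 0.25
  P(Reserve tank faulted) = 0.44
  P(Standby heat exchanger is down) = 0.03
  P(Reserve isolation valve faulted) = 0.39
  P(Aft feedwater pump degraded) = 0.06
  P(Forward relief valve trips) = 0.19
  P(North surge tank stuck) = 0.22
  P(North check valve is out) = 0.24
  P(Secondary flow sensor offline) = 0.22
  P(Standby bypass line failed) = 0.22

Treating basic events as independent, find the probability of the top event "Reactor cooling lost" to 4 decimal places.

P(Emergency loop inoperative) [AND] = 0.39 × 0.06 = 0.023400
P(Primary loop lost) [OR] = 1 − (1−0.44) × (1−0.03) × (1−0.023400) × (1−0.19) = 0.570304
P(Recirculation branch down) [OR] = 1 − (1−0.22) × (1−0.24) = 0.407200
P(Heat-sink path unavailable) [AND] = 0.25 × 0.570304 × 0.407200 × 0.22 = 0.012773
P(Reactor cooling lost) [AND] = 0.012773 × 0.22 = 0.002810
Rounded to 4 decimal places: P(Reactor cooling lost) ≈ 0.0028.

0.0028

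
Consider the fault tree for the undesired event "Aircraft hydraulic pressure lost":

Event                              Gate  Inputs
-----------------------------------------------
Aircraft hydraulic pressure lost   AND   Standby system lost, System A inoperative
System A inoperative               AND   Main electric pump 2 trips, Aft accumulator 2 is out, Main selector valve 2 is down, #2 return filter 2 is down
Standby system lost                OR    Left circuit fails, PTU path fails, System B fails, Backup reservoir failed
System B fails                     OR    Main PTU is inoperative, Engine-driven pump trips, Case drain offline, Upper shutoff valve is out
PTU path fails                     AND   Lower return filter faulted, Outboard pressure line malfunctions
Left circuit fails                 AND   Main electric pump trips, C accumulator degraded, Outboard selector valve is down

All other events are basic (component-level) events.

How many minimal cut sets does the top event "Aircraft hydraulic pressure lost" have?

Left circuit fails [AND]: one cut set from each child combined → 1 × 1 × 1 = 1 cut set(s).
PTU path fails [AND]: one cut set from each child combined → 1 × 1 = 1 cut set(s).
System B fails [OR]: union of children's cut sets → 4 cut set(s).
Standby system lost [OR]: union of children's cut sets → 7 cut set(s).
System A inoperative [AND]: one cut set from each child combined → 1 × 1 × 1 × 1 = 1 cut set(s).
Aircraft hydraulic pressure lost [AND]: one cut set from each child combined → 7 × 1 = 7 cut set(s).
Minimal cut sets: {#2 return filter 2 is down, Aft accumulator 2 is out, C accumulator degraded, Main electric pump 2 trips, Main electric pump trips, Main selector valve 2 is down, Outboard selector valve is down}; {#2 return filter 2 is down, Aft accumulator 2 is out, Lower return filter faulted, Main electric pump 2 trips, Main selector valve 2 is down, Outboard pressure line malfunctions}; {#2 return filter 2 is down, Aft accumulator 2 is out, Main PTU is inoperative, Main electric pump 2 trips, Main selector valve 2 is down}; {#2 return filter 2 is down, Aft accumulator 2 is out, Engine-driven pump trips, Main electric pump 2 trips, Main selector valve 2 is down}; {#2 return filter 2 is down, Aft accumulator 2 is out, Case drain offline, Main electric pump 2 trips, Main selector valve 2 is down}; {#2 return filter 2 is down, Aft accumulator 2 is out, Main electric pump 2 trips, Main selector valve 2 is down, Upper shutoff valve is out}; {#2 return filter 2 is down, Aft accumulator 2 is out, Backup reservoir failed, Main electric pump 2 trips, Main selector valve 2 is down}.

7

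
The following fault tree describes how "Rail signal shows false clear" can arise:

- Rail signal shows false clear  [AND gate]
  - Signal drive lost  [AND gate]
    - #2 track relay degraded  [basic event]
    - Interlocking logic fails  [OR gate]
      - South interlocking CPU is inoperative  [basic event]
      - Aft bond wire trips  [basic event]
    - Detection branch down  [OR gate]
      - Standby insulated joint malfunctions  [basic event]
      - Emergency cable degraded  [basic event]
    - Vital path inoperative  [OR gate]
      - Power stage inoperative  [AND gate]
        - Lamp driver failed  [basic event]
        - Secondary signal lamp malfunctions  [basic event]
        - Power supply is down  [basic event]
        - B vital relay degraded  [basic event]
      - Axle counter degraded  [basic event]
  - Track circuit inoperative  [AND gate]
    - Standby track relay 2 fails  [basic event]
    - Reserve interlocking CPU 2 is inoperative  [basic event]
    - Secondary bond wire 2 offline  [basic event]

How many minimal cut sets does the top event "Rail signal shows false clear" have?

8

Interlocking logic fails [OR]: union of children's cut sets → 2 cut set(s).
Detection branch down [OR]: union of children's cut sets → 2 cut set(s).
Power stage inoperative [AND]: one cut set from each child combined → 1 × 1 × 1 × 1 = 1 cut set(s).
Vital path inoperative [OR]: union of children's cut sets → 2 cut set(s).
Signal drive lost [AND]: one cut set from each child combined → 1 × 2 × 2 × 2 = 8 cut set(s).
Track circuit inoperative [AND]: one cut set from each child combined → 1 × 1 × 1 = 1 cut set(s).
Rail signal shows false clear [AND]: one cut set from each child combined → 8 × 1 = 8 cut set(s).
Minimal cut sets: {#2 track relay degraded, B vital relay degraded, Lamp driver failed, Power supply is down, Reserve interlocking CPU 2 is inoperative, Secondary bond wire 2 offline, Secondary signal lamp malfunctions, South interlocking CPU is inoperative, Standby insulated joint malfunctions, Standby track relay 2 fails}; {#2 track relay degraded, Axle counter degraded, Reserve interlocking CPU 2 is inoperative, Secondary bond wire 2 offline, South interlocking CPU is inoperative, Standby insulated joint malfunctions, Standby track relay 2 fails}; {#2 track relay degraded, B vital relay degraded, Emergency cable degraded, Lamp driver failed, Power supply is down, Reserve interlocking CPU 2 is inoperative, Secondary bond wire 2 offline, Secondary signal lamp malfunctions, South interlocking CPU is inoperative, Standby track relay 2 fails}; {#2 track relay degraded, Axle counter degraded, Emergency cable degraded, Reserve interlocking CPU 2 is inoperative, Secondary bond wire 2 offline, South interlocking CPU is inoperative, Standby track relay 2 fails}; {#2 track relay degraded, Aft bond wire trips, B vital relay degraded, Lamp driver failed, Power supply is down, Reserve interlocking CPU 2 is inoperative, Secondary bond wire 2 offline, Secondary signal lamp malfunctions, Standby insulated joint malfunctions, Standby track relay 2 fails}; {#2 track relay degraded, Aft bond wire trips, Axle counter degraded, Reserve interlocking CPU 2 is inoperative, Secondary bond wire 2 offline, Standby insulated joint malfunctions, Standby track relay 2 fails}; {#2 track relay degraded, Aft bond wire trips, B vital relay degraded, Emergency cable degraded, Lamp driver failed, Power supply is down, Reserve interlocking CPU 2 is inoperative, Secondary bond wire 2 offline, Secondary signal lamp malfunctions, Standby track relay 2 fails}; {#2 track relay degraded, Aft bond wire trips, Axle counter degraded, Emergency cable degraded, Reserve interlocking CPU 2 is inoperative, Secondary bond wire 2 offline, Standby track relay 2 fails}.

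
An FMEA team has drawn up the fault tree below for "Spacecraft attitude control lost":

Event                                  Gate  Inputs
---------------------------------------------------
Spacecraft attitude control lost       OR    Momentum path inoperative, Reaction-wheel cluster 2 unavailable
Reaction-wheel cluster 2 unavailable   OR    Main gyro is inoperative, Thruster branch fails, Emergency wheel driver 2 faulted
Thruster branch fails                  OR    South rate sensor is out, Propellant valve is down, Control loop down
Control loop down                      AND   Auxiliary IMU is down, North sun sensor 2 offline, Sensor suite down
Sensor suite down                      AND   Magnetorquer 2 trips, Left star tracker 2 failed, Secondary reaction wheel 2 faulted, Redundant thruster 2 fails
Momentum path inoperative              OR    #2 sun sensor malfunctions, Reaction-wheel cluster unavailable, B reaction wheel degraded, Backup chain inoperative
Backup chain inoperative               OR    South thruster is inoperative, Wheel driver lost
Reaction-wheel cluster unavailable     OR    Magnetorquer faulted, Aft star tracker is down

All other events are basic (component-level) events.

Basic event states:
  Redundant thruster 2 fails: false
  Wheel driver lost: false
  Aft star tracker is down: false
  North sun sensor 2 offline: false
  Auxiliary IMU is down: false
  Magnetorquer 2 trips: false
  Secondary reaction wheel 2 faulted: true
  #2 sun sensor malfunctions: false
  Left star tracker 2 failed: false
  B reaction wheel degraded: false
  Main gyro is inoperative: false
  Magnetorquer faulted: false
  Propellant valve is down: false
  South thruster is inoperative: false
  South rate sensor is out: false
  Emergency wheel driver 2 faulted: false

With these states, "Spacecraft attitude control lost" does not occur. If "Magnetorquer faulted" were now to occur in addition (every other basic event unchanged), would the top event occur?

Yes

Counterfactual: set "Magnetorquer faulted" to occurred.
Reaction-wheel cluster unavailable [OR]: Magnetorquer faulted=occurs, Aft star tracker is down=not → at least one input occurs → occurs.
Backup chain inoperative [OR]: South thruster is inoperative=not, Wheel driver lost=not → no input occurs → does not occur.
Momentum path inoperative [OR]: #2 sun sensor malfunctions=not, Reaction-wheel cluster unavailable=occurs, B reaction wheel degraded=not, Backup chain inoperative=not → at least one input occurs → occurs.
Sensor suite down [AND]: Magnetorquer 2 trips=not, Left star tracker 2 failed=not, Secondary reaction wheel 2 faulted=occurs, Redundant thruster 2 fails=not → not all inputs occur → does not occur.
Control loop down [AND]: Auxiliary IMU is down=not, North sun sensor 2 offline=not, Sensor suite down=not → not all inputs occur → does not occur.
Thruster branch fails [OR]: South rate sensor is out=not, Propellant valve is down=not, Control loop down=not → no input occurs → does not occur.
Reaction-wheel cluster 2 unavailable [OR]: Main gyro is inoperative=not, Thruster branch fails=not, Emergency wheel driver 2 faulted=not → no input occurs → does not occur.
Spacecraft attitude control lost [OR]: Momentum path inoperative=occurs, Reaction-wheel cluster 2 unavailable=not → at least one input occurs → occurs.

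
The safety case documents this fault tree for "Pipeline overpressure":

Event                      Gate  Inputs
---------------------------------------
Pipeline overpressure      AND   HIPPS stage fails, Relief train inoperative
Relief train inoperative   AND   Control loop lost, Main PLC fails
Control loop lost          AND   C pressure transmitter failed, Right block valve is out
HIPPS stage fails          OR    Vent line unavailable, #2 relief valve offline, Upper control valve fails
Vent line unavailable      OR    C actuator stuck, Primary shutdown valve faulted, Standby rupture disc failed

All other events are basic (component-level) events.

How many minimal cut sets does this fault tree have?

Vent line unavailable [OR]: union of children's cut sets → 3 cut set(s).
HIPPS stage fails [OR]: union of children's cut sets → 5 cut set(s).
Control loop lost [AND]: one cut set from each child combined → 1 × 1 = 1 cut set(s).
Relief train inoperative [AND]: one cut set from each child combined → 1 × 1 = 1 cut set(s).
Pipeline overpressure [AND]: one cut set from each child combined → 5 × 1 = 5 cut set(s).
Minimal cut sets: {C actuator stuck, C pressure transmitter failed, Main PLC fails, Right block valve is out}; {C pressure transmitter failed, Main PLC fails, Primary shutdown valve faulted, Right block valve is out}; {C pressure transmitter failed, Main PLC fails, Right block valve is out, Standby rupture disc failed}; {#2 relief valve offline, C pressure transmitter failed, Main PLC fails, Right block valve is out}; {C pressure transmitter failed, Main PLC fails, Right block valve is out, Upper control valve fails}.

5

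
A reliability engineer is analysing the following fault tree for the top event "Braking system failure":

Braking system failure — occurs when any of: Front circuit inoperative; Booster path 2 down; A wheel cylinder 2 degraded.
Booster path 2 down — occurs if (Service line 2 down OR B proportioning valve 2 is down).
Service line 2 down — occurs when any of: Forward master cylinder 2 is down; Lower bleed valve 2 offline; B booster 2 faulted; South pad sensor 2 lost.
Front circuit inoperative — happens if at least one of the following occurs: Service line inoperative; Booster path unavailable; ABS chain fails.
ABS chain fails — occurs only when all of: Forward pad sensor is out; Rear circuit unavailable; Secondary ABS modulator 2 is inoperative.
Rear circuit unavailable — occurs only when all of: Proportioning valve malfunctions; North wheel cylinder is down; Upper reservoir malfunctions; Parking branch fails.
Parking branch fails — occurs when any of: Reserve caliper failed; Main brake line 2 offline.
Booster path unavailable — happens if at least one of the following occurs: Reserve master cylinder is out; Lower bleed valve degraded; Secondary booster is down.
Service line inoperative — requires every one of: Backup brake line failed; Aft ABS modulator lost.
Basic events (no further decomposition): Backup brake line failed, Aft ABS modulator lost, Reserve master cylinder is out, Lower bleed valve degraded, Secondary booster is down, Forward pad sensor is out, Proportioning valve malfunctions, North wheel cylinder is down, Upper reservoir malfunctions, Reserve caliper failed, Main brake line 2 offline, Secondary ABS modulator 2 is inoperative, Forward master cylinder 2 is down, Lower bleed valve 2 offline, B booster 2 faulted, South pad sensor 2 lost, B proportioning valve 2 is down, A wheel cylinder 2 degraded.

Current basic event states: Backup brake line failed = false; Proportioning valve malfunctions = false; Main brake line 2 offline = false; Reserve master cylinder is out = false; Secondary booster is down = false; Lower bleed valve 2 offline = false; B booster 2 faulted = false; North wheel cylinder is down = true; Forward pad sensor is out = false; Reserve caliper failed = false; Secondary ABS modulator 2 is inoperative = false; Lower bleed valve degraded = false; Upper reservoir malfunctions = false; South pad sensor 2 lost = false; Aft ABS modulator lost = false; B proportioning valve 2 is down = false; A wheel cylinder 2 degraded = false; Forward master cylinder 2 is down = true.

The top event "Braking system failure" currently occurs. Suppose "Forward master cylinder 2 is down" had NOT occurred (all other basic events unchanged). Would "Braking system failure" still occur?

No

Counterfactual: set "Forward master cylinder 2 is down" to not occurred.
Service line inoperative [AND]: Backup brake line failed=not, Aft ABS modulator lost=not → not all inputs occur → does not occur.
Booster path unavailable [OR]: Reserve master cylinder is out=not, Lower bleed valve degraded=not, Secondary booster is down=not → no input occurs → does not occur.
Parking branch fails [OR]: Reserve caliper failed=not, Main brake line 2 offline=not → no input occurs → does not occur.
Rear circuit unavailable [AND]: Proportioning valve malfunctions=not, North wheel cylinder is down=occurs, Upper reservoir malfunctions=not, Parking branch fails=not → not all inputs occur → does not occur.
ABS chain fails [AND]: Forward pad sensor is out=not, Rear circuit unavailable=not, Secondary ABS modulator 2 is inoperative=not → not all inputs occur → does not occur.
Front circuit inoperative [OR]: Service line inoperative=not, Booster path unavailable=not, ABS chain fails=not → no input occurs → does not occur.
Service line 2 down [OR]: Forward master cylinder 2 is down=not, Lower bleed valve 2 offline=not, B booster 2 faulted=not, South pad sensor 2 lost=not → no input occurs → does not occur.
Booster path 2 down [OR]: Service line 2 down=not, B proportioning valve 2 is down=not → no input occurs → does not occur.
Braking system failure [OR]: Front circuit inoperative=not, Booster path 2 down=not, A wheel cylinder 2 degraded=not → no input occurs → does not occur.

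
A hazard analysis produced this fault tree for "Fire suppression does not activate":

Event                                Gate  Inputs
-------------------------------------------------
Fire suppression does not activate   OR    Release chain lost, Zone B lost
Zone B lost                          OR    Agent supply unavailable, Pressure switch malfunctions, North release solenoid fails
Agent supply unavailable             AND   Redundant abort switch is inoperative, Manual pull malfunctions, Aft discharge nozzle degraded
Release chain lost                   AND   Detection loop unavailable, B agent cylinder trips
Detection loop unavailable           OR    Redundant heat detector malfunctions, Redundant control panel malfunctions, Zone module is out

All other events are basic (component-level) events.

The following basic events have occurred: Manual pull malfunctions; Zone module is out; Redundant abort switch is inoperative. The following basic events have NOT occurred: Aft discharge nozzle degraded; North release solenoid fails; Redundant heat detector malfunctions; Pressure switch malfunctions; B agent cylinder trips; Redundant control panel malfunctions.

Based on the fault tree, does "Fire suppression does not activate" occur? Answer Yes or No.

No

Detection loop unavailable [OR]: Redundant heat detector malfunctions=not, Redundant control panel malfunctions=not, Zone module is out=occurs → at least one input occurs → occurs.
Release chain lost [AND]: Detection loop unavailable=occurs, B agent cylinder trips=not → not all inputs occur → does not occur.
Agent supply unavailable [AND]: Redundant abort switch is inoperative=occurs, Manual pull malfunctions=occurs, Aft discharge nozzle degraded=not → not all inputs occur → does not occur.
Zone B lost [OR]: Agent supply unavailable=not, Pressure switch malfunctions=not, North release solenoid fails=not → no input occurs → does not occur.
Fire suppression does not activate [OR]: Release chain lost=not, Zone B lost=not → no input occurs → does not occur.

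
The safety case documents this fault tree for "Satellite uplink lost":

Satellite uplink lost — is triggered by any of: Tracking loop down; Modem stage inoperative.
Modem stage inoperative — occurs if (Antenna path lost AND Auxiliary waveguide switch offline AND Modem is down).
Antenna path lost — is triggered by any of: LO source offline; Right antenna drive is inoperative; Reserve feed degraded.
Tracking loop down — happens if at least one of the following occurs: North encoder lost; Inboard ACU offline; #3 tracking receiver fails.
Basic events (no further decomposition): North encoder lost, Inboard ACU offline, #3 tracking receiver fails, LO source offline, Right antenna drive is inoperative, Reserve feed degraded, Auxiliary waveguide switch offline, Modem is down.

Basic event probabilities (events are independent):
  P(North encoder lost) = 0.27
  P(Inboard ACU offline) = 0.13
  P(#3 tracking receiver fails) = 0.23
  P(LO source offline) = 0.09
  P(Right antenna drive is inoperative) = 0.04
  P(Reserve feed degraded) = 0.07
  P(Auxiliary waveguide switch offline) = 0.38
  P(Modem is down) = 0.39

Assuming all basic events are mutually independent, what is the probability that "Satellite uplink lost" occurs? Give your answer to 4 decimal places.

P(Tracking loop down) [OR] = 1 − (1−0.27) × (1−0.13) × (1−0.23) = 0.510973
P(Antenna path lost) [OR] = 1 − (1−0.09) × (1−0.04) × (1−0.07) = 0.187552
P(Modem stage inoperative) [AND] = 0.187552 × 0.38 × 0.39 = 0.027795
P(Satellite uplink lost) [OR] = 1 − (1−0.510973) × (1−0.027795) = 0.524566
Rounded to 4 decimal places: P(Satellite uplink lost) ≈ 0.5246.

0.5246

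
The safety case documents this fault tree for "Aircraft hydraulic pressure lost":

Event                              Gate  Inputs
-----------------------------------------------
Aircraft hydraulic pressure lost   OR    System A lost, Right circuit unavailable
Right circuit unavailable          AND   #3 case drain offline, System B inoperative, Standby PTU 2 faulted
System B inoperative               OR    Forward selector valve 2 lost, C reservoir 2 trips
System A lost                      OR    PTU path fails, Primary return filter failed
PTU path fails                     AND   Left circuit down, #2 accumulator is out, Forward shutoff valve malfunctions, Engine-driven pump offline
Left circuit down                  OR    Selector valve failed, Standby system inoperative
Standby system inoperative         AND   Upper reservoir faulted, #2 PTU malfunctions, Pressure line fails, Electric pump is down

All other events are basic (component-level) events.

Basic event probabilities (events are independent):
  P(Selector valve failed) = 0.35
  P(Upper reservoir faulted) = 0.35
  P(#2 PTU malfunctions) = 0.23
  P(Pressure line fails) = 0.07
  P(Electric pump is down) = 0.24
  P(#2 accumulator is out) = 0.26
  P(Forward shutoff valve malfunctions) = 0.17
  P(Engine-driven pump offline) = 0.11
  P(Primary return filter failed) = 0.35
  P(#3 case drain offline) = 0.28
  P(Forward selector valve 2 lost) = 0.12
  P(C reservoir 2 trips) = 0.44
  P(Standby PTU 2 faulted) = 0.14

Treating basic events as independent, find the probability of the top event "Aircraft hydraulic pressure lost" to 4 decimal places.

P(Standby system inoperative) [AND] = 0.35 × 0.23 × 0.07 × 0.24 = 0.001352
P(Left circuit down) [OR] = 1 − (1−0.35) × (1−0.001352) = 0.350879
P(PTU path fails) [AND] = 0.350879 × 0.26 × 0.17 × 0.11 = 0.001706
P(System A lost) [OR] = 1 − (1−0.001706) × (1−0.35) = 0.351109
P(System B inoperative) [OR] = 1 − (1−0.12) × (1−0.44) = 0.507200
P(Right circuit unavailable) [AND] = 0.28 × 0.507200 × 0.14 = 0.019882
P(Aircraft hydraulic pressure lost) [OR] = 1 − (1−0.351109) × (1−0.019882) = 0.364010
Rounded to 4 decimal places: P(Aircraft hydraulic pressure lost) ≈ 0.3640.

0.3640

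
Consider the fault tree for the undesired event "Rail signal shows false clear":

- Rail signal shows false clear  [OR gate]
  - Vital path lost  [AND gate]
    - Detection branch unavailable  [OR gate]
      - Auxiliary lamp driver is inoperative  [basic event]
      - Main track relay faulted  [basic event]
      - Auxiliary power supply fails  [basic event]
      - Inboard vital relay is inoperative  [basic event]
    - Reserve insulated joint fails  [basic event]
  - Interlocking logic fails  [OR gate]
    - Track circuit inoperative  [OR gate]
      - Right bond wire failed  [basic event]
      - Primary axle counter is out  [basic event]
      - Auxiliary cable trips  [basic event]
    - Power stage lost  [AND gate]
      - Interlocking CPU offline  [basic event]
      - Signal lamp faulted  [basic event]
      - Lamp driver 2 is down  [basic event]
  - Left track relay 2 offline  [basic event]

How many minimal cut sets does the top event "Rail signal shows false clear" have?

Detection branch unavailable [OR]: union of children's cut sets → 4 cut set(s).
Vital path lost [AND]: one cut set from each child combined → 4 × 1 = 4 cut set(s).
Track circuit inoperative [OR]: union of children's cut sets → 3 cut set(s).
Power stage lost [AND]: one cut set from each child combined → 1 × 1 × 1 = 1 cut set(s).
Interlocking logic fails [OR]: union of children's cut sets → 4 cut set(s).
Rail signal shows false clear [OR]: union of children's cut sets → 9 cut set(s).
Minimal cut sets: {Auxiliary lamp driver is inoperative, Reserve insulated joint fails}; {Main track relay faulted, Reserve insulated joint fails}; {Auxiliary power supply fails, Reserve insulated joint fails}; {Inboard vital relay is inoperative, Reserve insulated joint fails}; {Right bond wire failed}; {Primary axle counter is out}; {Auxiliary cable trips}; {Interlocking CPU offline, Lamp driver 2 is down, Signal lamp faulted}; {Left track relay 2 offline}.

9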